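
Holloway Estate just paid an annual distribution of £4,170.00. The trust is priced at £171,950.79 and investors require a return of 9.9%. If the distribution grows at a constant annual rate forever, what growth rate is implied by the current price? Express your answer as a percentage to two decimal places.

7.30%

P = D₀(1+g)/(r−g) ⇒ P(r−g) = D₀(1+g) ⇒ g(P+D₀) = P·r − D₀
g = (P·r − D₀)/(P + D₀) = (£171,950.79×0.099 − £4,170.00) / (£171,950.79 + £4,170.00) = 0.072979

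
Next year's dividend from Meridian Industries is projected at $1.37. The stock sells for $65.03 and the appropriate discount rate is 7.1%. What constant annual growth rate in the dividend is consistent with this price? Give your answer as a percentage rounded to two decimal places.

P = D₁/(r−g) ⇒ g = r − D₁/P = 0.071 − $1.37/$65.03 = 0.049933

4.99%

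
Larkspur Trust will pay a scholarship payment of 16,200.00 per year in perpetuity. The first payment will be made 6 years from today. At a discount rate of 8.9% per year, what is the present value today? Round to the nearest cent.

Value at end of year 5: C / r = 16,200.00 / 0.089 = 182,022.4719
Discount to today: PV = 182,022.4719 / (1 + 0.089)^5 = 182,022.4719 / 1.531579 = 118,846.28

118846.28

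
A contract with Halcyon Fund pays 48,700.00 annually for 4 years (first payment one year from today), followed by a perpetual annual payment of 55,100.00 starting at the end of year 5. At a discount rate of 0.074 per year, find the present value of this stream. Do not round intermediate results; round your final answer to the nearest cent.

723110.77

PV of 4-year annuity: 48,700.00 × [1 − (1+0.074)^−4] / 0.074 = 163478.49234
Perpetuity value at year 4: 55,100.00 / 0.074 = 744594.59459
PV of perpetuity: 744594.59459 / (1+0.074)^4 = 559632.27575
Total PV = 163478.49234 + 559632.27575 = 723110.76809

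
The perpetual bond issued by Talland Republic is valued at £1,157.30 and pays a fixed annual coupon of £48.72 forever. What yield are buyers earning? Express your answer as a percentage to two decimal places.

4.21%

P = C/r ⇒ r = C/P = £48.72/£1,157.30 = 0.042098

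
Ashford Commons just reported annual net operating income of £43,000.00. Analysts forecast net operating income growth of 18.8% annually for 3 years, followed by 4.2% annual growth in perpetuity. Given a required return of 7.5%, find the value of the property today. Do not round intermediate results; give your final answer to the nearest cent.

D_1 = 51084.00000
D_2 = 60687.79200
D_3 = 72097.09690
Terminal value at year 3: TV = D_3×(1+g_2)/(r−g_2) = 75125.17497/0.033 = 2276520.45350
P_0 = D_1/(1+r)^1 + D_2/(1+r)^2 + D_3/(1+r)^3 + TV/(1+r)^3
    = 47520.00000 + 52515.12558 + 58035.32018 + 1832509.20075 = 1990579.64651

£1990579.65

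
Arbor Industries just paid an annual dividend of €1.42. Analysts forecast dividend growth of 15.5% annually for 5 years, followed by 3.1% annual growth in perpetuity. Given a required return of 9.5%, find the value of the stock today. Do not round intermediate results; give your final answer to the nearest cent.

D_1 = 1.64010
D_2 = 1.89432
D_3 = 2.18793
D_4 = 2.52706
D_5 = 2.91876
Terminal value at year 5: TV = D_5×(1+g_2)/(r−g_2) = 3.00924/0.064 = 47.01939
P_0 = D_1/(1+r)^1 + D_2/(1+r)^2 + D_3/(1+r)^3 + D_4/(1+r)^4 + D_5/(1+r)^5 + TV/(1+r)^5
    = 1.49781 + 1.57988 + 1.66645 + 1.75776 + 1.85408 + 29.86802 = 38.22399

€38.22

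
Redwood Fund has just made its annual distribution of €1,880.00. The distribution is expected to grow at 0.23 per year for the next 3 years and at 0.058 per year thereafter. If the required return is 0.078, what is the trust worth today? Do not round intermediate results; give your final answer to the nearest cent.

D_1 = 2312.40000
D_2 = 2844.25200
D_3 = 3498.42996
Terminal value at year 3: TV = D_3×(1+g_2)/(r−g_2) = 3701.33890/0.02 = 185066.94488
P_0 = D_1/(1+r)^1 + D_2/(1+r)^2 + D_3/(1+r)^3 + TV/(1+r)^3
    = 2145.08349 + 2447.54424 + 2792.65252 + 147731.31821 = 155116.59846

€155116.60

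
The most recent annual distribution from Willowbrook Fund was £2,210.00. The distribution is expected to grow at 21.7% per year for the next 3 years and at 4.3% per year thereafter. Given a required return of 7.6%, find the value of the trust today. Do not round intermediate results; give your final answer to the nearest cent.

£109588.62

D_1 = 2689.57000
D_2 = 3273.20669
D_3 = 3983.49254
Terminal value at year 3: TV = D_3×(1+g_2)/(r−g_2) = 4154.78272/0.033 = 125902.50670
P_0 = D_1/(1+r)^1 + D_2/(1+r)^2 + D_3/(1+r)^3 + TV/(1+r)^3
    = 2499.60037 + 2827.15023 + 3197.62252 + 101064.25128 = 109588.62441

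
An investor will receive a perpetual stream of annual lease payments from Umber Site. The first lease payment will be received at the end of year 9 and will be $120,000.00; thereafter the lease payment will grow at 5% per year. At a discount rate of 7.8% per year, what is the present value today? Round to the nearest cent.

$2350028.49

Value at end of year 8: C₁ / (r − g) = $120,000.00 / (0.078 − 0.05) = $4,285,714.2857
Discount to today: PV = $4,285,714.2857 / (1 + 0.078)^8 = $4,285,714.2857 / 1.823686 = $2,350,028.49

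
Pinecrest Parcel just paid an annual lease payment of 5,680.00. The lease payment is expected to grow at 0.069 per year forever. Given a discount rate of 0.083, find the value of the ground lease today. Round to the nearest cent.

433708.57

D₁ = D₀ × (1 + g) = 5,680.00 × 1.069 = 6,071.9200
Growing perpetuity: P = D₁ / (r − g) = 6,071.9200 / (0.083 − 0.069) = 433,708.57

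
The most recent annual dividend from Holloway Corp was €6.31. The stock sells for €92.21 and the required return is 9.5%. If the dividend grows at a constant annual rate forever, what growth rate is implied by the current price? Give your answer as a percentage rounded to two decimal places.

P = D₀(1+g)/(r−g) ⇒ P(r−g) = D₀(1+g) ⇒ g(P+D₀) = P·r − D₀
g = (P·r − D₀)/(P + D₀) = (€92.21×0.095 − €6.31) / (€92.21 + €6.31) = 0.024868

2.49%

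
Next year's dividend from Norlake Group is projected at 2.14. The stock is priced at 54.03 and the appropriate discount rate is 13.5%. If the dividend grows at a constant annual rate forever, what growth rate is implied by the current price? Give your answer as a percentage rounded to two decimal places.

P = D₁/(r−g) ⇒ g = r − D₁/P = 0.135 − 2.14/54.03 = 0.095392

9.54%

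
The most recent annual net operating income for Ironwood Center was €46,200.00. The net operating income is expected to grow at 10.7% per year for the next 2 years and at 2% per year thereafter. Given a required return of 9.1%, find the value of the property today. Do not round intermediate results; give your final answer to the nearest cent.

€777771.07

D_1 = 51143.40000
D_2 = 56615.74380
Terminal value at year 2: TV = D_2×(1+g_2)/(r−g_2) = 57748.05868/0.071 = 813352.93910
P_0 = D_1/(1+r)^1 + D_2/(1+r)^2 + TV/(1+r)^2
    = 46877.54354 + 47565.02355 + 683328.50738 = 777771.07448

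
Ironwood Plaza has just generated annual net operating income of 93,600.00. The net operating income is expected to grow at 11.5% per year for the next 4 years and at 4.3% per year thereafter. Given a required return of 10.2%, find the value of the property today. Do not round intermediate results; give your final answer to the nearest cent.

2119701.11

D_1 = 104364.00000
D_2 = 116365.86000
D_3 = 129747.93390
D_4 = 144668.94630
Terminal value at year 4: TV = D_4×(1+g_2)/(r−g_2) = 150889.71099/0.059 = 2557452.72863
P_0 = D_1/(1+r)^1 + D_2/(1+r)^2 + D_3/(1+r)^3 + D_4/(1+r)^4 + TV/(1+r)^4
    = 94704.17423 + 95821.37411 + 96951.75329 + 98095.46726 + 1734128.34496 = 2119701.11385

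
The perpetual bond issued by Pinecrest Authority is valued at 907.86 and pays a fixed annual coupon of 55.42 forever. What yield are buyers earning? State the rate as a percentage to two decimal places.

P = C/r ⇒ r = C/P = 55.42/907.86 = 0.061045

6.10%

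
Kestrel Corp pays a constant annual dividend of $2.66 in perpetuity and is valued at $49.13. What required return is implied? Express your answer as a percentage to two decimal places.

5.41%

P = C/r ⇒ r = C/P = $2.66/$49.13 = 0.054142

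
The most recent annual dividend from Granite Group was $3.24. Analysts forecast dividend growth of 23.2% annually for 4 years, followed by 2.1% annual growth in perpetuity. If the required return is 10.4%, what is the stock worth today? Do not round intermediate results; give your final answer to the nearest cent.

D_1 = 3.99168
D_2 = 4.91775
D_3 = 6.05867
D_4 = 7.46428
Terminal value at year 4: TV = D_4×(1+g_2)/(r−g_2) = 7.62103/0.083 = 91.81962
P_0 = D_1/(1+r)^1 + D_2/(1+r)^2 + D_3/(1+r)^3 + D_4/(1+r)^4 + TV/(1+r)^4
    = 3.61565 + 4.03486 + 4.50267 + 5.02472 + 61.81006 = 78.98796

$78.99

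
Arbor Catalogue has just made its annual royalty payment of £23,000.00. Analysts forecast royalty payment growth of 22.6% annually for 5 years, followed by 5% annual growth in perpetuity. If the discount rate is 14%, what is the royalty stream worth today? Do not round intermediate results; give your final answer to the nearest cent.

D_1 = 28198.00000
D_2 = 34570.74800
D_3 = 42383.73705
D_4 = 51962.46162
D_5 = 63705.97795
Terminal value at year 5: TV = D_5×(1+g_2)/(r−g_2) = 66891.27684/0.09 = 743236.40938
P_0 = D_1/(1+r)^1 + D_2/(1+r)^2 + D_3/(1+r)^3 + D_4/(1+r)^4 + D_5/(1+r)^5 + TV/(1+r)^5
    = 24735.08772 + 26601.06802 + 28607.81526 + 30765.94869 + 33086.88868 + 386013.70125 = 529810.50961

£529810.51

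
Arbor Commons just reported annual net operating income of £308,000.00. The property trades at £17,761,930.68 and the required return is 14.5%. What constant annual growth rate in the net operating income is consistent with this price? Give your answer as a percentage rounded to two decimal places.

P = D₀(1+g)/(r−g) ⇒ P(r−g) = D₀(1+g) ⇒ g(P+D₀) = P·r − D₀
g = (P·r − D₀)/(P + D₀) = (£17,761,930.68×0.145 − £308,000.00) / (£17,761,930.68 + £308,000.00) = 0.125484

12.55%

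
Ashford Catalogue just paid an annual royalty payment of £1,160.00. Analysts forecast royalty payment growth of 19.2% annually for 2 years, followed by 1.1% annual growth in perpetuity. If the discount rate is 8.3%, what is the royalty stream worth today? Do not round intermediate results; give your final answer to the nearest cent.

£22414.05

D_1 = 1382.72000
D_2 = 1648.20224
Terminal value at year 2: TV = D_2×(1+g_2)/(r−g_2) = 1666.33246/0.072 = 23143.50645
P_0 = D_1/(1+r)^1 + D_2/(1+r)^2 + TV/(1+r)^2
    = 1276.74977 + 1405.24998 + 19732.05176 = 22414.05150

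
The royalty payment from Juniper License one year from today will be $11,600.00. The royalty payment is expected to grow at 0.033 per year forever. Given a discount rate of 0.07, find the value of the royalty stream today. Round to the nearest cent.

$313513.51

Growing perpetuity: P = D₁ / (r − g) = $11,600.0000 / (0.07 − 0.033) = $313,513.51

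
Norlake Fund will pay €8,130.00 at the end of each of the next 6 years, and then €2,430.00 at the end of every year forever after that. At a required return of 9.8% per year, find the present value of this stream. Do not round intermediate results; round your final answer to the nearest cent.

PV of 6-year annuity: €8,130.00 × [1 − (1+0.098)^−6] / 0.098 = 35616.76637
Perpetuity value at year 6: €2,430.00 / 0.098 = 24795.91837
PV of perpetuity: 24795.91837 / (1+0.098)^6 = 14150.31661
Total PV = 35616.76637 + 14150.31661 = 49767.08298

€49767.08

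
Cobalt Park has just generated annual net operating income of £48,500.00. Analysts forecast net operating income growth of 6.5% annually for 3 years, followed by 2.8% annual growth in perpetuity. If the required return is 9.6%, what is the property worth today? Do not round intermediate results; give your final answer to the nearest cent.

D_1 = 51652.50000
D_2 = 55009.91250
D_3 = 58585.55681
Terminal value at year 3: TV = D_3×(1+g_2)/(r−g_2) = 60225.95240/0.068 = 885675.77064
P_0 = D_1/(1+r)^1 + D_2/(1+r)^2 + D_3/(1+r)^3 + TV/(1+r)^3
    = 47128.19343 + 45795.18796 + 44499.88611 + 672733.57237 = 810156.83987

£810156.84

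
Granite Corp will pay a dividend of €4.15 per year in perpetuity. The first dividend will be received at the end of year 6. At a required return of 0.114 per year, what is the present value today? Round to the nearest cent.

€21.22

Value at end of year 5: C / r = €4.15 / 0.114 = €36.4035
Discount to today: PV = €36.4035 / (1 + 0.114)^5 = €36.4035 / 1.715639 = €21.22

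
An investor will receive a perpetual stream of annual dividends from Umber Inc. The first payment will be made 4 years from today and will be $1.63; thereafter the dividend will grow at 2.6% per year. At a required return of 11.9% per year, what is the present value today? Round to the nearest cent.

Value at end of year 3: C₁ / (r − g) = $1.63 / (0.119 − 0.026) = $17.5269
Discount to today: PV = $17.5269 / (1 + 0.119)^3 = $17.5269 / 1.401168 = $12.51

$12.51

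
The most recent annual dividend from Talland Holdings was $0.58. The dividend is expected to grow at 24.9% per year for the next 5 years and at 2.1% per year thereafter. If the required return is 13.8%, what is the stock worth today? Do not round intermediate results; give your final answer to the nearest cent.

$11.93

D_1 = 0.72442
D_2 = 0.90480
D_3 = 1.13010
D_4 = 1.41149
D_5 = 1.76295
Terminal value at year 5: TV = D_5×(1+g_2)/(r−g_2) = 1.79997/0.117 = 15.38438
P_0 = D_1/(1+r)^1 + D_2/(1+r)^2 + D_3/(1+r)^3 + D_4/(1+r)^4 + D_5/(1+r)^5 + TV/(1+r)^5
    = 0.63657 + 0.69866 + 0.76681 + 0.84161 + 0.92370 + 8.06063 = 11.92798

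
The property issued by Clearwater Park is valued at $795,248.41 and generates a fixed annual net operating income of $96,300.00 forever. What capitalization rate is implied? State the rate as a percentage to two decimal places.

P = C/r ⇒ r = C/P = $96,300.00/$795,248.41 = 0.121094

12.11%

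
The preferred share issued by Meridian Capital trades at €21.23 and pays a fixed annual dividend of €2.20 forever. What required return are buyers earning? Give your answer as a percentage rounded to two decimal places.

P = C/r ⇒ r = C/P = €2.20/€21.23 = 0.103627

10.36%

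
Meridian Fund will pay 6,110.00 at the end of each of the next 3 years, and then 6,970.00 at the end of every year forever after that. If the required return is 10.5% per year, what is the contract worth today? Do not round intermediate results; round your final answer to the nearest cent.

64260.95

PV of 3-year annuity: 6,110.00 × [1 − (1+0.105)^−3] / 0.105 = 15061.90435
Perpetuity value at year 3: 6,970.00 / 0.105 = 66380.95238
PV of perpetuity: 66380.95238 / (1+0.105)^3 = 49199.04185
Total PV = 15061.90435 + 49199.04185 = 64260.94620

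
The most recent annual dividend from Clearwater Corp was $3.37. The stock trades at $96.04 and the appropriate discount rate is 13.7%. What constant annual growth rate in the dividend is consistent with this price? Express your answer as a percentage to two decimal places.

9.85%

P = D₀(1+g)/(r−g) ⇒ P(r−g) = D₀(1+g) ⇒ g(P+D₀) = P·r − D₀
g = (P·r − D₀)/(P + D₀) = ($96.04×0.137 − $3.37) / ($96.04 + $3.37) = 0.098456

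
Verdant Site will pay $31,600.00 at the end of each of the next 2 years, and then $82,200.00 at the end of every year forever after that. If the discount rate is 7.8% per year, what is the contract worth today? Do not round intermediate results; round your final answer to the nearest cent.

PV of 2-year annuity: $31,600.00 × [1 − (1+0.078)^−2] / 0.078 = 56506.07013
Perpetuity value at year 2: $82,200.00 / 0.078 = 1053846.15385
PV of perpetuity: 1053846.15385 / (1+0.078)^2 = 906858.84484
Total PV = 56506.07013 + 906858.84484 = 963364.91497

$963364.91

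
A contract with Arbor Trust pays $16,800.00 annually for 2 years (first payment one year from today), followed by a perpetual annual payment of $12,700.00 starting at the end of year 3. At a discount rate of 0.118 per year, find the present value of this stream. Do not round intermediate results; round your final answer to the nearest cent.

PV of 2-year annuity: $16,800.00 × [1 − (1+0.118)^−2] / 0.118 = 28467.65083
Perpetuity value at year 2: $12,700.00 / 0.118 = 107627.11864
PV of perpetuity: 107627.11864 / (1+0.118)^2 = 86106.93022
Total PV = 28467.65083 + 86106.93022 = 114574.58105

$114574.58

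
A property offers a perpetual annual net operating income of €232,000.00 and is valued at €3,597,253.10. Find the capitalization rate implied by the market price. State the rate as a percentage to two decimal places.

6.45%

P = C/r ⇒ r = C/P = €232,000.00/€3,597,253.10 = 0.064494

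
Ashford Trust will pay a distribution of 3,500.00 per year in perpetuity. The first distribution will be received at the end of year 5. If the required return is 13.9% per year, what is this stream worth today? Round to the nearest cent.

Value at end of year 4: C / r = 3,500.00 / 0.139 = 25,179.8561
Discount to today: PV = 25,179.8561 / (1 + 0.139)^4 = 25,179.8561 / 1.683042 = 14,960.92

14960.92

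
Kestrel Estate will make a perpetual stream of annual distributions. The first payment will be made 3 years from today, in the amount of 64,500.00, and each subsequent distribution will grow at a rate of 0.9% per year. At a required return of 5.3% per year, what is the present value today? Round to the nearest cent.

1322057.35

Value at end of year 2: C₁ / (r − g) = 64,500.00 / (0.053 − 0.009) = 1,465,909.0909
Discount to today: PV = 1,465,909.0909 / (1 + 0.053)^2 = 1,465,909.0909 / 1.108809 = 1,322,057.35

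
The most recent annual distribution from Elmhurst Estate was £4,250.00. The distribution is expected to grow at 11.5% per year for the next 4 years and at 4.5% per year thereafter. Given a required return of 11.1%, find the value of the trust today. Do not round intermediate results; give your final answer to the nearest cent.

D_1 = 4738.75000
D_2 = 5283.70625
D_3 = 5891.33247
D_4 = 6568.83570
Terminal value at year 4: TV = D_4×(1+g_2)/(r−g_2) = 6864.43331/0.066 = 104006.56529
P_0 = D_1/(1+r)^1 + D_2/(1+r)^2 + D_3/(1+r)^3 + D_4/(1+r)^4 + TV/(1+r)^4
    = 4265.30153 + 4280.65815 + 4296.07006 + 4311.53746 + 68266.00980 = 85419.57700

£85419.58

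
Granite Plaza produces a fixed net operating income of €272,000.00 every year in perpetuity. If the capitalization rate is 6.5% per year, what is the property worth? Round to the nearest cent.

€4184615.38

Level perpetuity: PV = C / r = €272,000.00 / 0.065 = €4,184,615.38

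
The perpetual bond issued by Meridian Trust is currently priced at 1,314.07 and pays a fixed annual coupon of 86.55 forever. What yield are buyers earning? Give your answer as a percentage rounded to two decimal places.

P = C/r ⇒ r = C/P = 86.55/1,314.07 = 0.065864

6.59%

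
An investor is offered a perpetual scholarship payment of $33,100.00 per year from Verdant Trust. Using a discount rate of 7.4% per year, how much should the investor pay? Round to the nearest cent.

$447297.30

Level perpetuity: PV = C / r = $33,100.00 / 0.074 = $447,297.30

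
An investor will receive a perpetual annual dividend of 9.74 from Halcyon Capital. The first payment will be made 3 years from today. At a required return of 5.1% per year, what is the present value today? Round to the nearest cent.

172.90

Value at end of year 2: C / r = 9.74 / 0.051 = 190.9804
Discount to today: PV = 190.9804 / (1 + 0.051)^2 = 190.9804 / 1.104601 = 172.90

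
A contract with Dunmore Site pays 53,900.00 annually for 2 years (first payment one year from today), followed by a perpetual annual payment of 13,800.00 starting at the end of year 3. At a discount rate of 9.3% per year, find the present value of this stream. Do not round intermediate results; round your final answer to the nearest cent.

PV of 2-year annuity: 53,900.00 × [1 − (1+0.093)^−2] / 0.093 = 94431.66989
Perpetuity value at year 2: 13,800.00 / 0.093 = 148387.09677
PV of perpetuity: 148387.09677 / (1+0.093)^2 = 124209.78612
Total PV = 94431.66989 + 124209.78612 = 218641.45600

218641.46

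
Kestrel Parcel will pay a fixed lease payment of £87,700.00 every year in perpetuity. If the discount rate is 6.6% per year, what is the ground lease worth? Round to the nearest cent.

£1328787.88

Level perpetuity: PV = C / r = £87,700.00 / 0.066 = £1,328,787.88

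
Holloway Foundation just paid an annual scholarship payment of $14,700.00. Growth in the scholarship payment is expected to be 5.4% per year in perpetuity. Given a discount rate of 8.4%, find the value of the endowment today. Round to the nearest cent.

D₁ = D₀ × (1 + g) = $14,700.00 × 1.054 = $15,493.8000
Growing perpetuity: P = D₁ / (r − g) = $15,493.8000 / (0.084 − 0.054) = $516,460.00

$516460.00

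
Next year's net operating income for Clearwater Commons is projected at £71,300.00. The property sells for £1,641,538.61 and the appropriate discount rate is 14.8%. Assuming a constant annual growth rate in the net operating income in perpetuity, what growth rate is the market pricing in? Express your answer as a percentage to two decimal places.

P = D₁/(r−g) ⇒ g = r − D₁/P = 0.148 − £71,300.00/£1,641,538.61 = 0.104565

10.46%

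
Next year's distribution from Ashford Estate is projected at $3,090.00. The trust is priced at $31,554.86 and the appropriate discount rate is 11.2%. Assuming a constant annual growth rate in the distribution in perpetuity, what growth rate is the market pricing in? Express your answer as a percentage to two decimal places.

P = D₁/(r−g) ⇒ g = r − D₁/P = 0.112 − $3,090.00/$31,554.86 = 0.014075

1.41%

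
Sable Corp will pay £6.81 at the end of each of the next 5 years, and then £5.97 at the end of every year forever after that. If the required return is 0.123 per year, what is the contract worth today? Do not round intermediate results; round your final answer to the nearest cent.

£51.54

PV of 5-year annuity: £6.81 × [1 − (1+0.123)^−5] / 0.123 = 24.36717
Perpetuity value at year 5: £5.97 / 0.123 = 48.53659
PV of perpetuity: 48.53659 / (1+0.123)^5 = 27.17506
Total PV = 24.36717 + 27.17506 = 51.54223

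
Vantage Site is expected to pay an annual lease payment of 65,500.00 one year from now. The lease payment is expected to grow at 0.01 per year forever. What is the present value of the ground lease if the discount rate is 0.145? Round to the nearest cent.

485185.19

Growing perpetuity: P = D₁ / (r − g) = 65,500.0000 / (0.145 − 0.01) = 485,185.19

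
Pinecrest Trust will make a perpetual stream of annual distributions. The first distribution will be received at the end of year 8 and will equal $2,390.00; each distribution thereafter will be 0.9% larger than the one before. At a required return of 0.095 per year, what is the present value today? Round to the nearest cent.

Value at end of year 7: C₁ / (r − g) = $2,390.00 / (0.095 − 0.009) = $27,790.6977
Discount to today: PV = $27,790.6977 / (1 + 0.095)^7 = $27,790.6977 / 1.887552 = $14,723.15

$14723.15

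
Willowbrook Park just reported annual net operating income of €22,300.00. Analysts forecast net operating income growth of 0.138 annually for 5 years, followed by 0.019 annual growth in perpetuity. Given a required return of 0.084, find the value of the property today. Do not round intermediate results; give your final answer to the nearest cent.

D_1 = 25377.40000
D_2 = 28879.48120
D_3 = 32864.84961
D_4 = 37400.19885
D_5 = 42561.42629
Terminal value at year 5: TV = D_5×(1+g_2)/(r−g_2) = 43370.09339/0.065 = 667232.20603
P_0 = D_1/(1+r)^1 + D_2/(1+r)^2 + D_3/(1+r)^3 + D_4/(1+r)^4 + D_5/(1+r)^5 + TV/(1+r)^5
    = 23410.88561 + 24577.11054 + 25801.43154 + 27086.74271 + 28436.08229 + 445790.27466 = 575102.52734

€575102.53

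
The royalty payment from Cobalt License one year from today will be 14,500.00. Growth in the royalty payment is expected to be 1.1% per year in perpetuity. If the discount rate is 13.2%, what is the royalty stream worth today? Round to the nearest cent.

119834.71

Growing perpetuity: P = D₁ / (r − g) = 14,500.0000 / (0.132 − 0.011) = 119,834.71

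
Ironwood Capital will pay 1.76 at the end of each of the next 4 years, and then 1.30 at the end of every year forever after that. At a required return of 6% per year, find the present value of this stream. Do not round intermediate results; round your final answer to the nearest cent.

23.26

PV of 4-year annuity: 1.76 × [1 − (1+0.06)^−4] / 0.06 = 6.09859
Perpetuity value at year 4: 1.30 / 0.06 = 21.66667
PV of perpetuity: 21.66667 / (1+0.06)^4 = 17.16203
Total PV = 6.09859 + 17.16203 = 23.26062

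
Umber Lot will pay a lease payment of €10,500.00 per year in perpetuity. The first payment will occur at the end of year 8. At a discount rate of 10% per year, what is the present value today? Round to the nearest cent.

€53881.60

Value at end of year 7: C / r = €10,500.00 / 0.1 = €105,000.0000
Discount to today: PV = €105,000.0000 / (1 + 0.1)^7 = €105,000.0000 / 1.948717 = €53,881.60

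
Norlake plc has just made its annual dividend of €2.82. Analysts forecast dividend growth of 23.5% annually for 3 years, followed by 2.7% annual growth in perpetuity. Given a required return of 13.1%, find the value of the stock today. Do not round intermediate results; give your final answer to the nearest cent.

D_1 = 3.48270
D_2 = 4.30113
D_3 = 5.31190
Terminal value at year 3: TV = D_3×(1+g_2)/(r−g_2) = 5.45532/0.104 = 52.45502
P_0 = D_1/(1+r)^1 + D_2/(1+r)^2 + D_3/(1+r)^3 + TV/(1+r)^3
    = 3.07931 + 3.36247 + 3.67166 + 36.25762 = 46.37105

€46.37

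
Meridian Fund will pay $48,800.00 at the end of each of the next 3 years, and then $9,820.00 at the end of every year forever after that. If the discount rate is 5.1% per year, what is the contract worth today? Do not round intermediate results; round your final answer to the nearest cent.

$298502.63

PV of 3-year annuity: $48,800.00 × [1 − (1+0.051)^−3] / 0.051 = 132645.87806
Perpetuity value at year 3: $9,820.00 / 0.051 = 192549.01961
PV of perpetuity: 192549.01961 / (1+0.051)^3 = 165856.75480
Total PV = 132645.87806 + 165856.75480 = 298502.63286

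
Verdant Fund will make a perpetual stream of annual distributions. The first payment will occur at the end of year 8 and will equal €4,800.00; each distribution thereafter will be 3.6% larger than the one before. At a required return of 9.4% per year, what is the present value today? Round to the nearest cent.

Value at end of year 7: C₁ / (r − g) = €4,800.00 / (0.094 − 0.036) = €82,758.6207
Discount to today: PV = €82,758.6207 / (1 + 0.094)^7 = €82,758.6207 / 1.875518 = €44,125.74

€44125.74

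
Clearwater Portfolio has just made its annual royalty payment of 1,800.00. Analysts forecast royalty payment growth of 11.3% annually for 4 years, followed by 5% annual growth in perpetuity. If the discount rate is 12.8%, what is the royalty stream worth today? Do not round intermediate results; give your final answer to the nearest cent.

D_1 = 2003.40000
D_2 = 2229.78420
D_3 = 2481.74981
D_4 = 2762.18754
Terminal value at year 4: TV = D_4×(1+g_2)/(r−g_2) = 2900.29692/0.078 = 37183.29386
P_0 = D_1/(1+r)^1 + D_2/(1+r)^2 + D_3/(1+r)^3 + D_4/(1+r)^4 + TV/(1+r)^4
    = 1776.06383 + 1752.44596 + 1729.14216 + 1706.14825 + 22967.38023 = 29931.18042

29931.18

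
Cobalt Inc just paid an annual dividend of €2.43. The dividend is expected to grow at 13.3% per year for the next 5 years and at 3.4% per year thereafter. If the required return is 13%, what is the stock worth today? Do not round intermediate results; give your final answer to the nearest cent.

D_1 = 2.75319
D_2 = 3.11936
D_3 = 3.53424
D_4 = 4.00429
D_5 = 4.53686
Terminal value at year 5: TV = D_5×(1+g_2)/(r−g_2) = 4.69112/0.096 = 48.86581
P_0 = D_1/(1+r)^1 + D_2/(1+r)^2 + D_3/(1+r)^3 + D_4/(1+r)^4 + D_5/(1+r)^5 + TV/(1+r)^5
    = 2.43645 + 2.44292 + 2.44941 + 2.45591 + 2.46243 + 26.52241 = 38.76952

€38.77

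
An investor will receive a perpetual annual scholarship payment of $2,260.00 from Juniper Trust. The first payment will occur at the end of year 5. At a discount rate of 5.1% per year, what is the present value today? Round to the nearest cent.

Value at end of year 4: C / r = $2,260.00 / 0.051 = $44,313.7255
Discount to today: PV = $44,313.7255 / (1 + 0.051)^4 = $44,313.7255 / 1.220143 = $36,318.46

$36318.46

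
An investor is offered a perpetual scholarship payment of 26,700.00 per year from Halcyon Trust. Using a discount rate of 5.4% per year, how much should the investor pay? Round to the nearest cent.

Level perpetuity: PV = C / r = 26,700.00 / 0.054 = 494,444.44

494444.44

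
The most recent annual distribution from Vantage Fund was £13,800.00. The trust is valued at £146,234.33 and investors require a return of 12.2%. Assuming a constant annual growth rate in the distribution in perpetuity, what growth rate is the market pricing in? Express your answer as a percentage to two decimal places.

2.52%

P = D₀(1+g)/(r−g) ⇒ P(r−g) = D₀(1+g) ⇒ g(P+D₀) = P·r − D₀
g = (P·r − D₀)/(P + D₀) = (£146,234.33×0.122 − £13,800.00) / (£146,234.33 + £13,800.00) = 0.025248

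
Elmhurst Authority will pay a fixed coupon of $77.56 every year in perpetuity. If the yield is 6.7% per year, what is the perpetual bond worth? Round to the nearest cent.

Level perpetuity: PV = C / r = $77.56 / 0.067 = $1,157.61

$1157.61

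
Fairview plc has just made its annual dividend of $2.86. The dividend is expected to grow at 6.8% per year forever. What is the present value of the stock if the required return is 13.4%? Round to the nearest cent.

$46.28

D₁ = D₀ × (1 + g) = $2.86 × 1.068 = $3.0545
Growing perpetuity: P = D₁ / (r − g) = $3.0545 / (0.134 − 0.068) = $46.28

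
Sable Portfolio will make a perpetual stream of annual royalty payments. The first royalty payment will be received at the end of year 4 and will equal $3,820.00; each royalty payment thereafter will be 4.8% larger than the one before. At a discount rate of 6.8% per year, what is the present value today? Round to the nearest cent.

$156790.45

Value at end of year 3: C₁ / (r − g) = $3,820.00 / (0.068 − 0.048) = $191,000.0000
Discount to today: PV = $191,000.0000 / (1 + 0.068)^3 = $191,000.0000 / 1.218186 = $156,790.45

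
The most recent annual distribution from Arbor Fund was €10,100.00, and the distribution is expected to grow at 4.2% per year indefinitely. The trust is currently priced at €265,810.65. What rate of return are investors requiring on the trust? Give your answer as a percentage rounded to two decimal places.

8.16%

D₁ = €10,100.00 × 1.042 = €10,524.2000
P = D₁/(r − g) ⇒ r = D₁/P + g = €10,524.2000/€265,810.65 + 0.042 = 0.039593 + 0.042 = 0.081593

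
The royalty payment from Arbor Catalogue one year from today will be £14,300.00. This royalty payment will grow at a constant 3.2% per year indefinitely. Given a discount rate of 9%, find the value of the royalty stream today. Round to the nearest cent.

Growing perpetuity: P = D₁ / (r − g) = £14,300.0000 / (0.09 − 0.032) = £246,551.72

£246551.72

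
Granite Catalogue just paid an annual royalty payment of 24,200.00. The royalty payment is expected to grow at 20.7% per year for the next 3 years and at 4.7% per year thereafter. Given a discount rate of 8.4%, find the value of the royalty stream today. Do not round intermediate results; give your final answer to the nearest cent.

1035710.92

D_1 = 29209.40000
D_2 = 35255.74580
D_3 = 42553.68518
Terminal value at year 3: TV = D_3×(1+g_2)/(r−g_2) = 44553.70838/0.037 = 1204154.28065
P_0 = D_1/(1+r)^1 + D_2/(1+r)^2 + D_3/(1+r)^3 + TV/(1+r)^3
    = 26945.94096 + 30003.46009 + 33407.91174 + 945353.61067 = 1035710.92346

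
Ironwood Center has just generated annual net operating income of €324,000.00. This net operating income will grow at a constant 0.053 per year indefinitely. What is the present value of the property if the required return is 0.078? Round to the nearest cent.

€13646880.00

D₁ = D₀ × (1 + g) = €324,000.00 × 1.053 = €341,172.0000
Growing perpetuity: P = D₁ / (r − g) = €341,172.0000 / (0.078 − 0.053) = €13,646,880.00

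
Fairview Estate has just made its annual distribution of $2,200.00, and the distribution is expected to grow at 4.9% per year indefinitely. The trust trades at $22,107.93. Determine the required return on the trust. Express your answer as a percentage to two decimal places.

D₁ = $2,200.00 × 1.049 = $2,307.8000
P = D₁/(r − g) ⇒ r = D₁/P + g = $2,307.8000/$22,107.93 + 0.049 = 0.104388 + 0.049 = 0.153388

15.34%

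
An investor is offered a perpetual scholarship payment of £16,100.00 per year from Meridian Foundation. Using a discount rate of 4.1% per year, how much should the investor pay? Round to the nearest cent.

£392682.93

Level perpetuity: PV = C / r = £16,100.00 / 0.041 = £392,682.93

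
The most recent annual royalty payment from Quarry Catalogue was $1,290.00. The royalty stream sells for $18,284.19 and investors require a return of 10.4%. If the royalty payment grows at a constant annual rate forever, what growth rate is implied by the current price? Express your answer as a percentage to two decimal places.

3.12%

P = D₀(1+g)/(r−g) ⇒ P(r−g) = D₀(1+g) ⇒ g(P+D₀) = P·r − D₀
g = (P·r − D₀)/(P + D₀) = ($18,284.19×0.104 − $1,290.00) / ($18,284.19 + $1,290.00) = 0.031243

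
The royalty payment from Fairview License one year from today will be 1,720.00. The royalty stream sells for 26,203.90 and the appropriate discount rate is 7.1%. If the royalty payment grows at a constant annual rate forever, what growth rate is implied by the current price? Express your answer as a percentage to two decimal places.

0.54%

P = D₁/(r−g) ⇒ g = r − D₁/P = 0.071 − 1,720.00/26,203.90 = 0.005361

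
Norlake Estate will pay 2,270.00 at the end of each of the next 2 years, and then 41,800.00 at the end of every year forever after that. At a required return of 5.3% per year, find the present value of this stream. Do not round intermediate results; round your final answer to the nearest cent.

PV of 2-year annuity: 2,270.00 × [1 − (1+0.053)^−2] / 0.053 = 4202.98717
Perpetuity value at year 2: 41,800.00 / 0.053 = 788679.24528
PV of perpetuity: 788679.24528 / (1+0.053)^2 = 711285.03221
Total PV = 4202.98717 + 711285.03221 = 715488.01938

715488.02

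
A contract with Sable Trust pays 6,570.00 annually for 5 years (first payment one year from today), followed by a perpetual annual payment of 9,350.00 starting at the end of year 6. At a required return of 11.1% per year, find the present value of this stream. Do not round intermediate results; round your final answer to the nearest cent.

73985.43

PV of 5-year annuity: 6,570.00 × [1 − (1+0.111)^−5] / 0.111 = 24221.08431
Perpetuity value at year 5: 9,350.00 / 0.111 = 84234.23423
PV of perpetuity: 84234.23423 / (1+0.111)^5 = 49764.35017
Total PV = 24221.08431 + 49764.35017 = 73985.43448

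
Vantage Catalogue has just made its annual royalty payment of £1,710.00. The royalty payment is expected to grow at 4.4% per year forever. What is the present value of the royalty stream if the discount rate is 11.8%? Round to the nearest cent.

£24124.86

D₁ = D₀ × (1 + g) = £1,710.00 × 1.044 = £1,785.2400
Growing perpetuity: P = D₁ / (r − g) = £1,785.2400 / (0.118 − 0.044) = £24,124.86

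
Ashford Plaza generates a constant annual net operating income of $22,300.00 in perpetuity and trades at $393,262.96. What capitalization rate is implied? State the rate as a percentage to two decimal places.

P = C/r ⇒ r = C/P = $22,300.00/$393,262.96 = 0.056705

5.67%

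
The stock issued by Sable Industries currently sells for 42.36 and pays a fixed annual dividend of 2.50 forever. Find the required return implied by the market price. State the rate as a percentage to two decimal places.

5.90%

P = C/r ⇒ r = C/P = 2.50/42.36 = 0.059018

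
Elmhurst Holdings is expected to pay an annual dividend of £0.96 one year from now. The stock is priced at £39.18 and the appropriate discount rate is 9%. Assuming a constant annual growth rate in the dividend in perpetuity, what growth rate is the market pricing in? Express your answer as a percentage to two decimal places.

6.55%

P = D₁/(r−g) ⇒ g = r − D₁/P = 0.09 − £0.96/£39.18 = 0.065498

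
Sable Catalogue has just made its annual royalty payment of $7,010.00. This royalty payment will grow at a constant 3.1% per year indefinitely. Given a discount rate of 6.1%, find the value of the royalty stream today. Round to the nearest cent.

$240910.33

D₁ = D₀ × (1 + g) = $7,010.00 × 1.031 = $7,227.3100
Growing perpetuity: P = D₁ / (r − g) = $7,227.3100 / (0.061 − 0.031) = $240,910.33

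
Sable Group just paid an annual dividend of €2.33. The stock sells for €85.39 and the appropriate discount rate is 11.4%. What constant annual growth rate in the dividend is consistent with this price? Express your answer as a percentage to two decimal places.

8.44%

P = D₀(1+g)/(r−g) ⇒ P(r−g) = D₀(1+g) ⇒ g(P+D₀) = P·r − D₀
g = (P·r − D₀)/(P + D₀) = (€85.39×0.114 − €2.33) / (€85.39 + €2.33) = 0.084410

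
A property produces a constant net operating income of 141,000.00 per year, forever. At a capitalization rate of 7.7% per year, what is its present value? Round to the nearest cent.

Level perpetuity: PV = C / r = 141,000.00 / 0.077 = 1,831,168.83

1831168.83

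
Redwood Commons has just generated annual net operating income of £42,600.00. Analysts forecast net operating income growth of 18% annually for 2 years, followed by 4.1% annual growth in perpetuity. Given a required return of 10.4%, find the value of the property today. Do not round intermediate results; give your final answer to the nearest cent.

£898365.60

D_1 = 50268.00000
D_2 = 59316.24000
Terminal value at year 2: TV = D_2×(1+g_2)/(r−g_2) = 61748.20584/0.063 = 980130.25143
P_0 = D_1/(1+r)^1 + D_2/(1+r)^2 + TV/(1+r)^2
    = 45532.60870 + 48667.09987 + 804165.88839 = 898365.59696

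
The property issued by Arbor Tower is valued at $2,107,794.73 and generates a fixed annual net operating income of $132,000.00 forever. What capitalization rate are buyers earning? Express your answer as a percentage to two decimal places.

P = C/r ⇒ r = C/P = $132,000.00/$2,107,794.73 = 0.062625

6.26%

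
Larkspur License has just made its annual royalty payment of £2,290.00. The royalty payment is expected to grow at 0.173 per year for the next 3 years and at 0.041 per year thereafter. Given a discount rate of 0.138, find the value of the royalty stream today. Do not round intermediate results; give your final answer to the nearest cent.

£34215.53

D_1 = 2686.17000
D_2 = 3150.87741
D_3 = 3695.97920
Terminal value at year 3: TV = D_3×(1+g_2)/(r−g_2) = 3847.51435/0.097 = 39665.09638
P_0 = D_1/(1+r)^1 + D_2/(1+r)^2 + D_3/(1+r)^3 + TV/(1+r)^3
    = 2360.43058 + 2433.02730 + 2507.85679 + 26914.21564 = 34215.53031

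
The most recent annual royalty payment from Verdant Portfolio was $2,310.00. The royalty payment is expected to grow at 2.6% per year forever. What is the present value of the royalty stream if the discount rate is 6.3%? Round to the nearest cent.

D₁ = D₀ × (1 + g) = $2,310.00 × 1.026 = $2,370.0600
Growing perpetuity: P = D₁ / (r − g) = $2,370.0600 / (0.063 − 0.026) = $64,055.68

$64055.68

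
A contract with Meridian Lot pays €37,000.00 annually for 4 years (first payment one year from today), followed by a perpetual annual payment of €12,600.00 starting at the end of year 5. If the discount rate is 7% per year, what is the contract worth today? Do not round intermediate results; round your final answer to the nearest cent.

PV of 4-year annuity: €37,000.00 × [1 − (1+0.07)^−4] / 0.07 = 125326.81649
Perpetuity value at year 4: €12,600.00 / 0.07 = 180000.00000
PV of perpetuity: 180000.00000 / (1+0.07)^4 = 137321.13817
Total PV = 125326.81649 + 137321.13817 = 262647.95466

€262647.95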